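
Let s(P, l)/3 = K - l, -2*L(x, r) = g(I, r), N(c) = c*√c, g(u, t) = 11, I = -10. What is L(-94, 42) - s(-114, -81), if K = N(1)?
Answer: -503/2 ≈ -251.50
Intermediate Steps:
N(c) = c^(3/2)
K = 1 (K = 1^(3/2) = 1)
L(x, r) = -11/2 (L(x, r) = -½*11 = -11/2)
s(P, l) = 3 - 3*l (s(P, l) = 3*(1 - l) = 3 - 3*l)
L(-94, 42) - s(-114, -81) = -11/2 - (3 - 3*(-81)) = -11/2 - (3 + 243) = -11/2 - 1*246 = -11/2 - 246 = -503/2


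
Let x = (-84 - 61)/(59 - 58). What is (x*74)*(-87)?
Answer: 933510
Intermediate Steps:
x = -145 (x = -145/1 = -145*1 = -145)
(x*74)*(-87) = -145*74*(-87) = -10730*(-87) = 933510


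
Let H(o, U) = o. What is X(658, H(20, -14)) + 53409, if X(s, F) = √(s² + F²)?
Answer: 53409 + 2*√108341 ≈ 54067.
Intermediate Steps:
X(s, F) = √(F² + s²)
X(658, H(20, -14)) + 53409 = √(20² + 658²) + 53409 = √(400 + 432964) + 53409 = √433364 + 53409 = 2*√108341 + 53409 = 53409 + 2*√108341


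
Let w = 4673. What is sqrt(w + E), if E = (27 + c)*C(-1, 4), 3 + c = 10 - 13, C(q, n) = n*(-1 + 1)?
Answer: sqrt(4673) ≈ 68.359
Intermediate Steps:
C(q, n) = 0 (C(q, n) = n*0 = 0)
c = -6 (c = -3 + (10 - 13) = -3 - 3 = -6)
E = 0 (E = (27 - 6)*0 = 21*0 = 0)
sqrt(w + E) = sqrt(4673 + 0) = sqrt(4673)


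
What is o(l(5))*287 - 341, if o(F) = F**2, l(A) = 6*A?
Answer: 257959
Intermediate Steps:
o(l(5))*287 - 341 = (6*5)**2*287 - 341 = 30**2*287 - 341 = 900*287 - 341 = 258300 - 341 = 257959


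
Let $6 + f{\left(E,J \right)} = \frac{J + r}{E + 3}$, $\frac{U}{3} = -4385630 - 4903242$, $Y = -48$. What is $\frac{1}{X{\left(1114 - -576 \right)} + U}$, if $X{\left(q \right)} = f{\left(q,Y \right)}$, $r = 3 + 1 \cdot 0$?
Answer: $- \frac{1693}{47178191091} \approx -3.5885 \cdot 10^{-8}$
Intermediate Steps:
$r = 3$ ($r = 3 + 0 = 3$)
$U = -27866616$ ($U = 3 \left(-4385630 - 4903242\right) = 3 \left(-9288872\right) = -27866616$)
$f{\left(E,J \right)} = -6 + \frac{3 + J}{3 + E}$ ($f{\left(E,J \right)} = -6 + \frac{J + 3}{E + 3} = -6 + \frac{3 + J}{3 + E}$)
$X{\left(q \right)} = \frac{-63 - 6 q}{3 + q}$ ($X{\left(q \right)} = \frac{-15 - 48 - 6 q}{3 + q} = \frac{-63 - 6 q}{3 + q}$)
$\frac{1}{X{\left(1114 - -576 \right)} + U} = \frac{1}{\frac{3 \left(-21 - 2 \left(1114 - -576\right)\right)}{3 + \left(1114 - -576\right)} - 27866616} = \frac{1}{\frac{3 \left(-21 - 2 \left(1114 + 576\right)\right)}{3 + \left(1114 + 576\right)} - 27866616} = \frac{1}{\frac{3 \left(-21 - 3380\right)}{3 + 1690} - 27866616} = \frac{1}{\frac{3 \left(-21 - 3380\right)}{1693} - 27866616} = \frac{1}{3 \cdot \frac{1}{1693} \left(-3401\right) - 27866616} = \frac{1}{- \frac{10203}{1693} - 27866616} = \frac{1}{- \frac{47178191091}{1693}} = - \frac{1693}{47178191091}$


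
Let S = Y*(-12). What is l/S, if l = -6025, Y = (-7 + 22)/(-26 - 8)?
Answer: -20485/18 ≈ -1138.1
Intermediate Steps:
Y = -15/34 (Y = 15/(-34) = 15*(-1/34) = -15/34 ≈ -0.44118)
S = 90/17 (S = -15/34*(-12) = 90/17 ≈ 5.2941)
l/S = -6025/90/17 = -6025*17/90 = -20485/18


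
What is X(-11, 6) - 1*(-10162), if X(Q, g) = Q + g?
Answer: 10157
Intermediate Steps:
X(-11, 6) - 1*(-10162) = (-11 + 6) - 1*(-10162) = -5 + 10162 = 10157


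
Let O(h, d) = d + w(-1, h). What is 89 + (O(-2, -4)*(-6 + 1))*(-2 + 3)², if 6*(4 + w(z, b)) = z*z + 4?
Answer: 749/6 ≈ 124.83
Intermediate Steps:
w(z, b) = -10/3 + z²/6 (w(z, b) = -4 + (z*z + 4)/6 = -4 + (z² + 4)/6 = -4 + (4 + z²)/6 = -4 + (⅔ + z²/6) = -10/3 + z²/6)
O(h, d) = -19/6 + d (O(h, d) = d + (-10/3 + (⅙)*(-1)²) = d + (-10/3 + (⅙)*1) = d + (-10/3 + ⅙) = d - 19/6 = -19/6 + d)
89 + (O(-2, -4)*(-6 + 1))*(-2 + 3)² = 89 + ((-19/6 - 4)*(-6 + 1))*(-2 + 3)² = 89 - 43/6*(-5)*1² = 89 + (215/6)*1 = 89 + 215/6 = 749/6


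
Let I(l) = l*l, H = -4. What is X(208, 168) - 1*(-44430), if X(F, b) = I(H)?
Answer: 44446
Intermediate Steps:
I(l) = l²
X(F, b) = 16 (X(F, b) = (-4)² = 16)
X(208, 168) - 1*(-44430) = 16 - 1*(-44430) = 16 + 44430 = 44446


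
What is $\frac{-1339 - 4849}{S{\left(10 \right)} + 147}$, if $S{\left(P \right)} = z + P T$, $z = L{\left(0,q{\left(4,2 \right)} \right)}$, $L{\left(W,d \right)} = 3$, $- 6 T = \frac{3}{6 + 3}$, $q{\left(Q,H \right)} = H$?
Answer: $- \frac{55692}{1345} \approx -41.407$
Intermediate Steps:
$T = - \frac{1}{18}$ ($T = - \frac{3 \frac{1}{6 + 3}}{6} = - \frac{3 \cdot \frac{1}{9}}{6} = \left(- \frac{1}{6}\right) \frac{1}{3} = - \frac{1}{18} \approx -0.055556$)
$z = 3$
$S{\left(P \right)} = 3 - \frac{P}{18}$ ($S{\left(P \right)} = 3 + P \left(- \frac{1}{18}\right) = 3 - \frac{P}{18}$)
$\frac{-1339 - 4849}{S{\left(10 \right)} + 147} = \frac{-1339 - 4849}{\left(3 - \frac{5}{9}\right) + 147} = - \frac{6188}{\left(3 - \frac{5}{9}\right) + 147} = - \frac{6188}{\frac{22}{9} + 147} = - \frac{6188}{\frac{1345}{9}} = \left(-6188\right) \frac{9}{1345} = - \frac{55692}{1345}$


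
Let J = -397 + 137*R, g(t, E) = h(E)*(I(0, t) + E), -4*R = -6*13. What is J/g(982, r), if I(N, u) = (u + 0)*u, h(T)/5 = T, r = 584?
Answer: 4549/5635062720 ≈ 8.0727e-7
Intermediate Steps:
h(T) = 5*T
I(N, u) = u**2 (I(N, u) = u*u = u**2)
R = 39/2 (R = -(-3)*13/2 = -1/4*(-78) = 39/2 ≈ 19.500)
g(t, E) = 5*E*(E + t**2) (g(t, E) = (5*E)*(t**2 + E) = (5*E)*(E + t**2) = 5*E*(E + t**2))
J = 4549/2 (J = -397 + 137*(39/2) = -397 + 5343/2 = 4549/2 ≈ 2274.5)
J/g(982, r) = 4549/(2*((5*584*(584 + 982**2)))) = 4549/(2*((5*584*(584 + 964324)))) = 4549/(2*((5*584*964908))) = (4549/2)/2817531360 = (4549/2)*(1/2817531360) = 4549/5635062720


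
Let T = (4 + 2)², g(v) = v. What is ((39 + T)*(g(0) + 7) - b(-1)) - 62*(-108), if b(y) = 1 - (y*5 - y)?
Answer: 7216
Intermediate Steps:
T = 36 (T = 6² = 36)
b(y) = 1 - 4*y (b(y) = 1 - (5*y - y) = 1 - 4*y)
((39 + T)*(g(0) + 7) - b(-1)) - 62*(-108) = ((39 + 36)*(0 + 7) - (1 - 4*(-1))) - 62*(-108) = (75*7 - (1 + 4)) + 6696 = (525 - 1*5) + 6696 = (525 - 5) + 6696 = 520 + 6696 = 7216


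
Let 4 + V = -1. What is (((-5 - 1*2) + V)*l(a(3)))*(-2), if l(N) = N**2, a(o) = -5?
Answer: 600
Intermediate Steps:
V = -5 (V = -4 - 1 = -5)
(((-5 - 1*2) + V)*l(a(3)))*(-2) = (((-5 - 1*2) - 5)*(-5)**2)*(-2) = (((-5 - 2) - 5)*25)*(-2) = ((-7 - 5)*25)*(-2) = -12*25*(-2) = -300*(-2) = 600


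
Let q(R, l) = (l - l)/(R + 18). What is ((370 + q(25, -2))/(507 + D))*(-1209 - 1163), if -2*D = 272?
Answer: -877640/371 ≈ -2365.6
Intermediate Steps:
D = -136 (D = -1/2*272 = -136)
q(R, l) = 0 (q(R, l) = 0/(18 + R) = 0)
((370 + q(25, -2))/(507 + D))*(-1209 - 1163) = ((370 + 0)/(507 - 136))*(-1209 - 1163) = (370/371)*(-2372) = -877640/371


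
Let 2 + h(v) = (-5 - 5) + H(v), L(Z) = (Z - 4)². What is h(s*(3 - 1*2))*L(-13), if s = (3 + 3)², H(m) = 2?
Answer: -2890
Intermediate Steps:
L(Z) = (-4 + Z)²
s = 36 (s = 6² = 36)
h(v) = -10 (h(v) = -2 + ((-5 - 5) + 2) = -2 + (-10 + 2) = -2 - 8 = -10)
h(s*(3 - 1*2))*L(-13) = -10*(-4 - 13)² = -10*(-17)² = -10*289 = -2890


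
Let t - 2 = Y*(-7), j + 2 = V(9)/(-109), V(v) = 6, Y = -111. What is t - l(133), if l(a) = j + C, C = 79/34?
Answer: 2885979/3706 ≈ 778.73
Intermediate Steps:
C = 79/34 (C = 79*(1/34) = 79/34 ≈ 2.3235)
j = -224/109 (j = -2 + 6/(-109) = -2 + 6*(-1/109) = -2 - 6/109 = -224/109 ≈ -2.0550)
l(a) = 995/3706 (l(a) = -224/109 + 79/34 = 995/3706)
t = 779 (t = 2 - 111*(-7) = 2 + 777 = 779)
t - l(133) = 779 - 1*995/3706 = 779 - 995/3706 = 2885979/3706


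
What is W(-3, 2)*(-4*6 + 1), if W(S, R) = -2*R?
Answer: 92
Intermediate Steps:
W(-3, 2)*(-4*6 + 1) = (-2*2)*(-4*6 + 1) = -4*(-24 + 1) = -4*(-23) = 92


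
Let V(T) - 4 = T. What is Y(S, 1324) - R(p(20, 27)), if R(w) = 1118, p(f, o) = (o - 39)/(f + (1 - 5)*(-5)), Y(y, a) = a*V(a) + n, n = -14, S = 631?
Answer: 1757140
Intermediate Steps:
V(T) = 4 + T
Y(y, a) = -14 + a*(4 + a) (Y(y, a) = a*(4 + a) - 14 = -14 + a*(4 + a))
p(f, o) = (-39 + o)/(20 + f) (p(f, o) = (-39 + o)/(f - 4*(-5)) = (-39 + o)/(f + 20) = (-39 + o)/(20 + f))
Y(S, 1324) - R(p(20, 27)) = (-14 + 1324*(4 + 1324)) - 1*1118 = (-14 + 1324*1328) - 1118 = (-14 + 1758272) - 1118 = 1758258 - 1118 = 1757140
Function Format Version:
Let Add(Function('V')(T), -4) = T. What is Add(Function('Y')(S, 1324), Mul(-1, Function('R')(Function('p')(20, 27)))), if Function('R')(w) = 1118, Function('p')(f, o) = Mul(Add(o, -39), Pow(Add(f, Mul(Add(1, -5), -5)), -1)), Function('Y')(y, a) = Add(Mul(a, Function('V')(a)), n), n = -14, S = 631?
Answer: 1757140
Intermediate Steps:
Function('V')(T) = Add(4, T)
Function('Y')(y, a) = Add(-14, Mul(a, Add(4, a))) (Function('Y')(y, a) = Add(Mul(a, Add(4, a)), -14) = Add(-14, Mul(a, Add(4, a))))
Function('p')(f, o) = Mul(Pow(Add(20, f), -1), Add(-39, o)) (Function('p')(f, o) = Mul(Add(-39, o), Pow(Add(f, Mul(-4, -5)), -1)) = Mul(Add(-39, o), Pow(Add(f, 20), -1)) = Mul(Add(-39, o), Pow(Add(20, f), -1)) = Mul(Pow(Add(20, f), -1), Add(-39, o)))
Add(Function('Y')(S, 1324), Mul(-1, Function('R')(Function('p')(20, 27)))) = Add(Add(-14, Mul(1324, Add(4, 1324))), Mul(-1, 1118)) = Add(Add(-14, Mul(1324, 1328)), -1118) = Add(Add(-14, 1758272), -1118) = Add(1758258, -1118) = 1757140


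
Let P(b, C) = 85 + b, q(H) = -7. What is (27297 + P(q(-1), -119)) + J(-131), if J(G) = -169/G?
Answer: 3586294/131 ≈ 27376.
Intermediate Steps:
(27297 + P(q(-1), -119)) + J(-131) = (27297 + (85 - 7)) - 169/(-131) = (27297 + 78) - 169*(-1/131) = 27375 + 169/131 = 3586294/131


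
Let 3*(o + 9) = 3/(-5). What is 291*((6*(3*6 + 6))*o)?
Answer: -1927584/5 ≈ -3.8552e+5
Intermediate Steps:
o = -46/5 (o = -9 + (3/(-5))/3 = -9 + (3*(-⅕))/3 = -9 + (⅓)*(-⅗) = -9 - ⅕ = -46/5 ≈ -9.2000)
291*((6*(3*6 + 6))*o) = 291*((6*(3*6 + 6))*(-46/5)) = 291*((6*(18 + 6))*(-46/5)) = 291*((6*24)*(-46/5)) = 291*(144*(-46/5)) = 291*(-6624/5) = -1927584/5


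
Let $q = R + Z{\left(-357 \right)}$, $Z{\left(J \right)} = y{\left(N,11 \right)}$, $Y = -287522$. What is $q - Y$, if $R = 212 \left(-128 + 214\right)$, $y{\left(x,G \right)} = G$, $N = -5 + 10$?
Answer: $305765$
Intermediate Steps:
$N = 5$
$Z{\left(J \right)} = 11$
$R = 18232$ ($R = 212 \cdot 86 = 18232$)
$q = 18243$ ($q = 18232 + 11 = 18243$)
$q - Y = 18243 - -287522 = 18243 + 287522 = 305765$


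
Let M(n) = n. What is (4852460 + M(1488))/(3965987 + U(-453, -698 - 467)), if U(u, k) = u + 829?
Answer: 4853948/3966363 ≈ 1.2238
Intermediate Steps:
U(u, k) = 829 + u
(4852460 + M(1488))/(3965987 + U(-453, -698 - 467)) = (4852460 + 1488)/(3965987 + (829 - 453)) = 4853948/(3965987 + 376) = 4853948/3966363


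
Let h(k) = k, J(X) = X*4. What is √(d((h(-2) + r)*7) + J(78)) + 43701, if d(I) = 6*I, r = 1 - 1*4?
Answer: 43701 + √102 ≈ 43711.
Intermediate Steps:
J(X) = 4*X
r = -3 (r = 1 - 4 = -3)
√(d((h(-2) + r)*7) + J(78)) + 43701 = √(6*((-2 - 3)*7) + 4*78) + 43701 = √(6*(-5*7) + 312) + 43701 = √(6*(-35) + 312) + 43701 = √(-210 + 312) + 43701 = √102 + 43701 = 43701 + √102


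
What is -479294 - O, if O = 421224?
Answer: -900518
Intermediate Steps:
-479294 - O = -479294 - 1*421224 = -479294 - 421224 = -900518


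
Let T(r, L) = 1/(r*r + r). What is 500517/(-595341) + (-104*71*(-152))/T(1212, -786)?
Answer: 109149557612234179/66149 ≈ 1.6501e+12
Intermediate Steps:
T(r, L) = 1/(r + r²) (T(r, L) = 1/(r² + r) = 1/(r + r²))
500517/(-595341) + (-104*71*(-152))/T(1212, -786) = 500517/(-595341) + (-104*71*(-152))/((1/(1212*(1 + 1212)))) = 500517*(-1/595341) + (-7384*(-152))/(((1/1212)/1213)) = -55613/66149 + 1122368/(((1/1212)*(1/1213))) = -55613/66149 + 1122368/(1/1470156) = -55613/66149 + 1122368*1470156 = -55613/66149 + 1650056049408 = 109149557612234179/66149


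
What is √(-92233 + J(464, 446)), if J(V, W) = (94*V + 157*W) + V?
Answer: √21869 ≈ 147.88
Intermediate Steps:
J(V, W) = 95*V + 157*W
√(-92233 + J(464, 446)) = √(-92233 + (95*464 + 157*446)) = √(-92233 + (44080 + 70022)) = √(-92233 + 114102) = √21869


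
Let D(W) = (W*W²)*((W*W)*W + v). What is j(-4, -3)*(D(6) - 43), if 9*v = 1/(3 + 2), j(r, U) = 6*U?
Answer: -4195602/5 ≈ -8.3912e+5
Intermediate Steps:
v = 1/45 (v = 1/(9*(3 + 2)) = (⅑)/5 = (⅑)*(⅕) = 1/45 ≈ 0.022222)
D(W) = W³*(1/45 + W³) (D(W) = (W*W²)*((W*W)*W + 1/45) = W³*(W²*W + 1/45) = W³*(W³ + 1/45) = W³*(1/45 + W³))
j(-4, -3)*(D(6) - 43) = (6*(-3))*((6⁶ + (1/45)*6³) - 43) = -18*((46656 + (1/45)*216) - 43) = -18*((46656 + 24/5) - 43) = -18*(233304/5 - 43) = -18*233089/5 = -4195602/5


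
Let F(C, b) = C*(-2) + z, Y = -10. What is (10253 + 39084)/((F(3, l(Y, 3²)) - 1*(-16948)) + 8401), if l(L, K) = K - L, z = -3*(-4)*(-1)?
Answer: 49337/25331 ≈ 1.9477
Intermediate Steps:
z = -12 (z = 12*(-1) = -12)
F(C, b) = -12 - 2*C (F(C, b) = C*(-2) - 12 = -2*C - 12 = -12 - 2*C)
(10253 + 39084)/((F(3, l(Y, 3²)) - 1*(-16948)) + 8401) = (10253 + 39084)/(((-12 - 2*3) - 1*(-16948)) + 8401) = 49337/(((-12 - 6) + 16948) + 8401) = 49337/((-18 + 16948) + 8401) = 49337/(16930 + 8401) = 49337/25331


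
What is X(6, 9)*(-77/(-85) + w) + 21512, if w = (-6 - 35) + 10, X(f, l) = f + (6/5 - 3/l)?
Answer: 27164326/1275 ≈ 21305.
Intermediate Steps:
X(f, l) = 6/5 + f - 3/l (X(f, l) = f + (6*(⅕) - 3/l) = f + (6/5 - 3/l) = 6/5 + f - 3/l)
w = -31 (w = -41 + 10 = -31)
X(6, 9)*(-77/(-85) + w) + 21512 = (6/5 + 6 - 3/9)*(-77/(-85) - 31) + 21512 = (6/5 + 6 - 3*⅑)*(-77*(-1/85) - 31) + 21512 = (6/5 + 6 - ⅓)*(77/85 - 31) + 21512 = (103/15)*(-2558/85) + 21512 = -263474/1275 + 21512 = 27164326/1275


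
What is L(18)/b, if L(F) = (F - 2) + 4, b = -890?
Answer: -2/89 ≈ -0.022472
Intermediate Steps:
L(F) = 2 + F (L(F) = (-2 + F) + 4 = 2 + F)
L(18)/b = (2 + 18)/(-890) = 20*(-1/890) = -2/89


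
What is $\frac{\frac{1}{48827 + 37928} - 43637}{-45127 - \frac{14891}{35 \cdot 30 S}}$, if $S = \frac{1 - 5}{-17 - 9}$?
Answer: $\frac{1590005732280}{1647655870333} \approx 0.96501$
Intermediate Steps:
$S = \frac{2}{13}$ ($S = - \frac{4}{-26} = \left(-4\right) \left(- \frac{1}{26}\right) = \frac{2}{13} \approx 0.15385$)
$\frac{\frac{1}{48827 + 37928} - 43637}{-45127 - \frac{14891}{35 \cdot 30 S}} = \frac{\frac{1}{48827 + 37928} - 43637}{-45127 - \frac{14891}{35 \cdot 30 \cdot \frac{2}{13}}} = \frac{\frac{1}{86755} - 43637}{-45127 - \frac{14891}{1050 \cdot \frac{2}{13}}} = \frac{\frac{1}{86755} - 43637}{-45127 - \frac{14891}{\frac{2100}{13}}} = - \frac{3785727934}{86755 \left(-45127 - \frac{193583}{2100}\right)} = - \frac{3785727934}{86755 \left(- \frac{94960283}{2100}\right)} = \left(- \frac{3785727934}{86755}\right) \left(- \frac{2100}{94960283}\right) = \frac{1590005732280}{1647655870333}$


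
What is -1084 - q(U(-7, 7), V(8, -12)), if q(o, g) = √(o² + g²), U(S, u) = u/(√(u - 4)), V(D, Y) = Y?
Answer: -1084 - √1443/3 ≈ -1096.7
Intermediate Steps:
U(S, u) = u/√(-4 + u) (U(S, u) = u/(√(-4 + u)) = u/√(-4 + u))
q(o, g) = √(g² + o²)
-1084 - q(U(-7, 7), V(8, -12)) = -1084 - √((-12)² + (7/√(-4 + 7))²) = -1084 - √(144 + (7/√3)²) = -1084 - √(144 + (7*(√3/3))²) = -1084 - √(144 + (7*√3/3)²) = -1084 - √(144 + 49/3) = -1084 - √(481/3) = -1084 - √1443/3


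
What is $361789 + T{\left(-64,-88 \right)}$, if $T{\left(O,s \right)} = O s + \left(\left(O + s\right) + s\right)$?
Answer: $367181$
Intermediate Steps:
$T{\left(O,s \right)} = O + 2 s + O s$ ($T{\left(O,s \right)} = O s + \left(O + 2 s\right) = O + 2 s + O s$)
$361789 + T{\left(-64,-88 \right)} = 361789 - -5392 = 361789 + 5392 = 367181$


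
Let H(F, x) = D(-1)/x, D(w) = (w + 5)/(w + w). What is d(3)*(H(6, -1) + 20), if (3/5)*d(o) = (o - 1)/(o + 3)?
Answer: 110/9 ≈ 12.222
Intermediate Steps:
d(o) = 5*(-1 + o)/(3*(3 + o)) (d(o) = 5*((o - 1)/(o + 3))/3 = 5*((-1 + o)/(3 + o))/3 = 5*(-1 + o)/(3*(3 + o)))
D(w) = (5 + w)/(2*w) (D(w) = (5 + w)/((2*w)) = (5 + w)*(1/(2*w)) = (5 + w)/(2*w))
H(F, x) = -2/x (H(F, x) = ((½)*(5 - 1)/(-1))/x = ((½)*(-1)*4)/x = -2/x)
d(3)*(H(6, -1) + 20) = (5*(-1 + 3)/(3*(3 + 3)))*(-2/(-1) + 20) = ((5/3)*2/6)*(-2*(-1) + 20) = ((5/3)*(⅙)*2)*(2 + 20) = (5/9)*22 = 110/9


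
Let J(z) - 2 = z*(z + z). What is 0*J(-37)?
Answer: 0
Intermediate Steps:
J(z) = 2 + 2*z² (J(z) = 2 + z*(z + z) = 2 + z*(2*z) = 2 + 2*z²)
0*J(-37) = 0*(2 + 2*(-37)²) = 0*(2 + 2*1369) = 0*(2 + 2738) = 0*2740 = 0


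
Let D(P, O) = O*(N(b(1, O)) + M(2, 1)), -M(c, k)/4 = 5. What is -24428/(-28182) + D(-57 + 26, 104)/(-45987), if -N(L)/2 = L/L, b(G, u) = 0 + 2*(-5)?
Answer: 65991714/72000313 ≈ 0.91655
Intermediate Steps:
M(c, k) = -20 (M(c, k) = -4*5 = -20)
b(G, u) = -10 (b(G, u) = 0 - 10 = -10)
N(L) = -2 (N(L) = -2*L/L = -2*1 = -2)
D(P, O) = -22*O (D(P, O) = O*(-2 - 20) = O*(-22) = -22*O)
-24428/(-28182) + D(-57 + 26, 104)/(-45987) = -24428/(-28182) - 22*104/(-45987) = -24428*(-1/28182) - 2288*(-1/45987) = 12214/14091 + 2288/45987 = 65991714/72000313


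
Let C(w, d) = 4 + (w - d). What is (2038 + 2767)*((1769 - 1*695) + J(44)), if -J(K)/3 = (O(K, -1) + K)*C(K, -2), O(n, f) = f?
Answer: -25831680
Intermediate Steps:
C(w, d) = 4 + w - d
J(K) = -3*(-1 + K)*(6 + K) (J(K) = -3*(-1 + K)*(4 + K - 1*(-2)) = -3*(-1 + K)*(4 + K + 2) = -3*(-1 + K)*(6 + K))
(2038 + 2767)*((1769 - 1*695) + J(44)) = (2038 + 2767)*((1769 - 1*695) - 3*(-1 + 44)*(6 + 44)) = 4805*((1769 - 695) - 3*43*50) = 4805*(1074 - 6450) = 4805*(-5376) = -25831680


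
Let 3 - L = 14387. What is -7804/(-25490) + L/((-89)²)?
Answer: -152416338/100953145 ≈ -1.5098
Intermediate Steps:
L = -14384 (L = 3 - 1*14387 = 3 - 14387 = -14384)
-7804/(-25490) + L/((-89)²) = -7804/(-25490) - 14384/((-89)²) = -7804*(-1/25490) - 14384/7921 = 3902/12745 - 14384*1/7921 = 3902/12745 - 14384/7921 = -152416338/100953145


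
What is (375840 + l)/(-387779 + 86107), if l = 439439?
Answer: -815279/301672 ≈ -2.7025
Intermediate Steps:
(375840 + l)/(-387779 + 86107) = (375840 + 439439)/(-387779 + 86107) = 815279/(-301672) = 815279*(-1/301672) = -815279/301672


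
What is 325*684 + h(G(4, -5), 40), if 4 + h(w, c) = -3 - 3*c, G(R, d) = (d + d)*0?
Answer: 222173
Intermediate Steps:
G(R, d) = 0 (G(R, d) = (2*d)*0 = 0)
h(w, c) = -7 - 3*c (h(w, c) = -4 + (-3 - 3*c) = -7 - 3*c)
325*684 + h(G(4, -5), 40) = 325*684 + (-7 - 3*40) = 222300 + (-7 - 120) = 222300 - 127 = 222173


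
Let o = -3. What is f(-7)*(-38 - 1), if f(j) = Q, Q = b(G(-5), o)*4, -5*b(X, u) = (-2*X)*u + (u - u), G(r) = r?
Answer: -936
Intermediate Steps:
b(X, u) = 2*X*u/5 (b(X, u) = -((-2*X)*u + (u - u))/5 = -(-2*X*u + 0)/5 = -(-2)*X*u/5 = 2*X*u/5)
Q = 24 (Q = ((⅖)*(-5)*(-3))*4 = 6*4 = 24)
f(j) = 24
f(-7)*(-38 - 1) = 24*(-38 - 1) = 24*(-39) = -936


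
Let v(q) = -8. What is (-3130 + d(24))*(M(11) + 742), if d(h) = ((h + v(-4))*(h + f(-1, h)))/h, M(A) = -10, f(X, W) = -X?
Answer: -2278960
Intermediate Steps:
d(h) = (1 + h)*(-8 + h)/h (d(h) = ((h - 8)*(h - 1*(-1)))/h = ((-8 + h)*(h + 1))/h = ((-8 + h)*(1 + h))/h = ((1 + h)*(-8 + h))/h = (1 + h)*(-8 + h)/h)
(-3130 + d(24))*(M(11) + 742) = (-3130 + (-7 + 24 - 8/24))*(-10 + 742) = (-3130 + (-7 + 24 - 8*1/24))*732 = (-3130 + (-7 + 24 - 1/3))*732 = (-3130 + 50/3)*732 = -9340/3*732 = -2278960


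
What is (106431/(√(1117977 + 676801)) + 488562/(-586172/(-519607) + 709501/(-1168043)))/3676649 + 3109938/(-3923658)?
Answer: -136105095489079604368879/253264871815972732453341 + 106431*√1794778/6598768738922 ≈ -0.53738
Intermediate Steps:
(106431/(√(1117977 + 676801)) + 488562/(-586172/(-519607) + 709501/(-1168043)))/3676649 + 3109938/(-3923658) = (106431/(√1794778) + 488562/(-586172*(-1/519607) + 709501*(-1/1168043)))*(1/3676649) + 3109938*(-1/3923658) = (106431*(√1794778/1794778) + 488562/(586172/519607 - 709501/1168043))*(1/3676649) - 518323/653943 = (106431*√1794778/1794778 + 488562/(316012415289/606923319101))*(1/3676649) - 518323/653943 = (106431*√1794778/1794778 + 488562*(606923319101/316012415289))*(1/3676649) - 518323/653943 = (106431*√1794778/1794778 + 98839890208874254/105337471763)*(1/3676649) - 518323/653943 = (98839890208874254/105337471763 + 106431*√1794778/1794778)*(1/3676649) - 518323/653943 = (98839890208874254/387288910219962187 + 106431*√1794778/6598768738922) - 518323/653943 = -136105095489079604368879/253264871815972732453341 + 106431*√1794778/6598768738922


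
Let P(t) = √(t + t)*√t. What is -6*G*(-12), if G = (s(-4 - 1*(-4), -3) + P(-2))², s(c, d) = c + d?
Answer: 1224 + 864*√2 ≈ 2445.9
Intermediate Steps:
P(t) = t*√2 (P(t) = √(2*t)*√t = (√2*√t)*√t = t*√2)
G = (-3 - 2*√2)² (G = (((-4 - 1*(-4)) - 3) - 2*√2)² = (((-4 + 4) - 3) - 2*√2)² = ((0 - 3) - 2*√2)² = (-3 - 2*√2)² ≈ 33.971)
-6*G*(-12) = -6*(17 + 12*√2)*(-12) = (-102 - 72*√2)*(-12) = 1224 + 864*√2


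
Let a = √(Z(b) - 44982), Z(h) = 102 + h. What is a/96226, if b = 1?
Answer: I*√44879/96226 ≈ 0.0022016*I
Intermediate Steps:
a = I*√44879 (a = √((102 + 1) - 44982) = √(103 - 44982) = √(-44879) = I*√44879 ≈ 211.85*I)
a/96226 = (I*√44879)/96226 = (I*√44879)*(1/96226) = I*√44879/96226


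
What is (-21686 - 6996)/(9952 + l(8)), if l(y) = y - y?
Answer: -14341/4976 ≈ -2.8820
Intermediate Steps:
l(y) = 0
(-21686 - 6996)/(9952 + l(8)) = (-21686 - 6996)/(9952 + 0) = -28682/9952 = -28682*1/9952 = -14341/4976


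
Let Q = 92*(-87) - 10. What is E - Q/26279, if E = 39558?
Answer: 1039552696/26279 ≈ 39558.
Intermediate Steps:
Q = -8014 (Q = -8004 - 10 = -8014)
E - Q/26279 = 39558 - (-8014)/26279 = 39558 - 1*(-8014/26279) = 39558 + 8014/26279 = 1039552696/26279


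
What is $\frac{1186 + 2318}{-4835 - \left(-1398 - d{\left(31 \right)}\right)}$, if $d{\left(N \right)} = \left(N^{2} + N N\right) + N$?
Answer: $- \frac{876}{371} \approx -2.3612$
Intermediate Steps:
$d{\left(N \right)} = N + 2 N^{2}$ ($d{\left(N \right)} = \left(N^{2} + N^{2}\right) + N = 2 N^{2} + N = N + 2 N^{2}$)
$\frac{1186 + 2318}{-4835 - \left(-1398 - d{\left(31 \right)}\right)} = \frac{1186 + 2318}{-4835 - \left(-1398 - 31 \left(1 + 2 \cdot 31\right)\right)} = \frac{3504}{-4835 - \left(-1398 - 31 \left(1 + 62\right)\right)} = \frac{3504}{-4835 + \left(\left(1526 + 31 \cdot 63\right) - 128\right)} = \frac{3504}{-4835 + \left(\left(1526 + 1953\right) - 128\right)} = \frac{3504}{-4835 + \left(3479 - 128\right)} = \frac{3504}{-4835 + 3351} = \frac{3504}{-1484} = 3504 \left(- \frac{1}{1484}\right) = - \frac{876}{371}$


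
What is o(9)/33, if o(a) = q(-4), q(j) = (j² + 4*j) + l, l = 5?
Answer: 5/33 ≈ 0.15152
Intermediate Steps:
q(j) = 5 + j² + 4*j (q(j) = (j² + 4*j) + 5 = 5 + j² + 4*j)
o(a) = 5 (o(a) = 5 + (-4)² + 4*(-4) = 5 + 16 - 16 = 5)
o(9)/33 = 5/33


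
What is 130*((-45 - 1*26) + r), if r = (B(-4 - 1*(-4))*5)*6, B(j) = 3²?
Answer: 25870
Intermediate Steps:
B(j) = 9
r = 270 (r = (9*5)*6 = 45*6 = 270)
130*((-45 - 1*26) + r) = 130*((-45 - 1*26) + 270) = 130*((-45 - 26) + 270) = 130*(-71 + 270) = 130*199 = 25870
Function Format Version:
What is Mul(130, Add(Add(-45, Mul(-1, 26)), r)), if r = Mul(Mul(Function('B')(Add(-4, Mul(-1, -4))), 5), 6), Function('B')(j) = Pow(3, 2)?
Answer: 25870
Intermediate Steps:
Function('B')(j) = 9
r = 270 (r = Mul(Mul(9, 5), 6) = Mul(45, 6) = 270)
Mul(130, Add(Add(-45, Mul(-1, 26)), r)) = Mul(130, Add(Add(-45, Mul(-1, 26)), 270)) = Mul(130, Add(Add(-45, -26), 270)) = Mul(130, Add(-71, 270)) = Mul(130, 199) = 25870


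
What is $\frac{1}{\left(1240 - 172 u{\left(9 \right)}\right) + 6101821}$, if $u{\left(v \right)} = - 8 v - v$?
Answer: $\frac{1}{6116993} \approx 1.6348 \cdot 10^{-7}$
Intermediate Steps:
$u{\left(v \right)} = - 9 v$
$\frac{1}{\left(1240 - 172 u{\left(9 \right)}\right) + 6101821} = \frac{1}{\left(1240 - 172 \left(\left(-9\right) 9\right)\right) + 6101821} = \frac{1}{\left(1240 - -13932\right) + 6101821} = \frac{1}{\left(1240 + 13932\right) + 6101821} = \frac{1}{15172 + 6101821} = \frac{1}{6116993}$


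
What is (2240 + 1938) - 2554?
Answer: 1624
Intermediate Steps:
(2240 + 1938) - 2554 = 4178 - 2554 = 1624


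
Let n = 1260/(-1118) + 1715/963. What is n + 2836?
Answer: 1527019007/538317 ≈ 2836.7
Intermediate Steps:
n = 351995/538317 (n = 1260*(-1/1118) + 1715*(1/963) = -630/559 + 1715/963 = 351995/538317 ≈ 0.65388)
n + 2836 = 351995/538317 + 2836 = 1527019007/538317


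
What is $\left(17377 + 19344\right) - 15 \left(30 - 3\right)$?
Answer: $36316$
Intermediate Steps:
$\left(17377 + 19344\right) - 15 \left(30 - 3\right) = 36721 - 405 = 36316$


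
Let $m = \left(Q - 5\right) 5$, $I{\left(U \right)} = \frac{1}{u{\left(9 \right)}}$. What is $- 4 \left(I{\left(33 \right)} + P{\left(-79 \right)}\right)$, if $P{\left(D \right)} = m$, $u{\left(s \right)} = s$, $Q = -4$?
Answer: $\frac{1616}{9} \approx 179.56$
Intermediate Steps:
$I{\left(U \right)} = \frac{1}{9}$
$m = -45$ ($m = \left(-4 - 5\right) 5 = \left(-9\right) 5 = -45$)
$P{\left(D \right)} = -45$
$- 4 \left(I{\left(33 \right)} + P{\left(-79 \right)}\right) = - 4 \left(\frac{1}{9} - 45\right) = \left(-4\right) \left(- \frac{404}{9}\right) = \frac{1616}{9}$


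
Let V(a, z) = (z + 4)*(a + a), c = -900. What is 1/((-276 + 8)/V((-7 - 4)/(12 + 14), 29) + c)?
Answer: -363/323216 ≈ -0.0011231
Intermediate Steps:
V(a, z) = 2*a*(4 + z) (V(a, z) = (4 + z)*(2*a) = 2*a*(4 + z))
1/((-276 + 8)/V((-7 - 4)/(12 + 14), 29) + c) = 1/((-276 + 8)/((2*((-7 - 4)/(12 + 14))*(4 + 29))) - 900) = 1/(-268/(2*(-11/26)*33) - 900) = 1/(-268/(-363/13) - 900) = 1/(-268*(-13/363) - 900) = 1/(3484/363 - 900) = 1/(-323216/363) = -363/323216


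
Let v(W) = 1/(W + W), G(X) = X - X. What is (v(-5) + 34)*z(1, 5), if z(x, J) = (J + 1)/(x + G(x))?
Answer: 1017/5 ≈ 203.40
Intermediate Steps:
G(X) = 0
z(x, J) = (1 + J)/x (z(x, J) = (J + 1)/(x + 0) = (1 + J)/x)
v(W) = 1/(2*W)
(v(-5) + 34)*z(1, 5) = ((½)/(-5) + 34)*((1 + 5)/1) = ((½)*(-⅕) + 34)*(1*6) = (-⅒ + 34)*6 = (339/10)*6 = 1017/5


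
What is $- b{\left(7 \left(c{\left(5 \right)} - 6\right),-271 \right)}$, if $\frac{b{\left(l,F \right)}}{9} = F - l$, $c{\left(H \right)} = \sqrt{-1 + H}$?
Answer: $2187$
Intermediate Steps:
$b{\left(l,F \right)} = - 9 l + 9 F$ ($b{\left(l,F \right)} = 9 \left(F - l\right) = - 9 l + 9 F$)
$- b{\left(7 \left(c{\left(5 \right)} - 6\right),-271 \right)} = - (- 9 \cdot 7 \left(\sqrt{-1 + 5} - 6\right) + 9 \left(-271\right)) = - (- 9 \cdot 7 \left(\sqrt{4} - 6\right) - 2439) = - (- 9 \cdot 7 \left(2 - 6\right) - 2439) = - (- 9 \cdot 7 \left(-4\right) - 2439) = - (\left(-9\right) \left(-28\right) - 2439) = - (252 - 2439) = \left(-1\right) \left(-2187\right) = 2187$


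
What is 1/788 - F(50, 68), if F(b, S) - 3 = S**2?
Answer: -3646075/788 ≈ -4627.0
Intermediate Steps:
F(b, S) = 3 + S**2
1/788 - F(50, 68) = 1/788 - (3 + 68**2) = 1/788 - (3 + 4624) = 1/788 - 1*4627 = 1/788 - 4627 = -3646075/788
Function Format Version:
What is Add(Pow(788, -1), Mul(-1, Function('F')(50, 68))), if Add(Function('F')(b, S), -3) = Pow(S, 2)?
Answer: Rational(-3646075, 788) ≈ -4627.0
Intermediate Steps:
Function('F')(b, S) = Add(3, Pow(S, 2))
Add(Pow(788, -1), Mul(-1, Function('F')(50, 68))) = Add(Pow(788, -1), Mul(-1, Add(3, Pow(68, 2)))) = Add(Rational(1, 788), Mul(-1, Add(3, 4624))) = Add(Rational(1, 788), Mul(-1, 4627)) = Add(Rational(1, 788), -4627) = Rational(-3646075, 788)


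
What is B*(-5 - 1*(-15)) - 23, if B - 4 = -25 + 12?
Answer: -113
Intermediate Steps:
B = -9 (B = 4 + (-25 + 12) = 4 - 13 = -9)
B*(-5 - 1*(-15)) - 23 = -9*(-5 - 1*(-15)) - 23 = -9*(-5 + 15) - 23 = -9*10 - 23 = -90 - 23 = -113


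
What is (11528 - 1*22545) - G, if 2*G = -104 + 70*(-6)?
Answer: -10755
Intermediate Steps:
G = -262 (G = (-104 + 70*(-6))/2 = (-104 - 420)/2 = (½)*(-524) = -262)
(11528 - 1*22545) - G = (11528 - 1*22545) - 1*(-262) = (11528 - 22545) + 262 = -11017 + 262 = -10755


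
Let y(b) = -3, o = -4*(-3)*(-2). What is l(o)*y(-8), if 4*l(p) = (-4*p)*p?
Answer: 1728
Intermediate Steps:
o = -24 (o = 12*(-2) = -24)
l(p) = -p**2 (l(p) = ((-4*p)*p)/4 = (-4*p**2)/4 = -p**2)
l(o)*y(-8) = -1*(-24)**2*(-3) = -1*576*(-3) = -576*(-3) = 1728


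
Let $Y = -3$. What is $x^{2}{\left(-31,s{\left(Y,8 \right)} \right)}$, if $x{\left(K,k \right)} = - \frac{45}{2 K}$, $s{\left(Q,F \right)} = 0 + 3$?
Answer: $\frac{2025}{3844} \approx 0.5268$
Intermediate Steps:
$s{\left(Q,F \right)} = 3$
$x{\left(K,k \right)} = - \frac{45}{2 K}$ ($x{\left(K,k \right)} = - 45 \frac{1}{2 K} = - \frac{45}{2 K}$)
$x^{2}{\left(-31,s{\left(Y,8 \right)} \right)} = \left(- \frac{45}{2 \left(-31\right)}\right)^{2} = \left(\left(- \frac{45}{2}\right) \left(- \frac{1}{31}\right)\right)^{2} = \left(\frac{45}{62}\right)^{2} = \frac{2025}{3844}$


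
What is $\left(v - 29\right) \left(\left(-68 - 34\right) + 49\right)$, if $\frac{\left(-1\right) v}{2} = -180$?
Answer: $-17543$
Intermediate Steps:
$v = 360$ ($v = \left(-2\right) \left(-180\right) = 360$)
$\left(v - 29\right) \left(\left(-68 - 34\right) + 49\right) = \left(360 - 29\right) \left(\left(-68 - 34\right) + 49\right) = 331 \left(-102 + 49\right) = 331 \left(-53\right) = -17543$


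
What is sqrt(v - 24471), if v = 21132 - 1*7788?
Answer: I*sqrt(11127) ≈ 105.48*I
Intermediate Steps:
v = 13344 (v = 21132 - 7788 = 13344)
sqrt(v - 24471) = sqrt(13344 - 24471) = sqrt(-11127) = I*sqrt(11127)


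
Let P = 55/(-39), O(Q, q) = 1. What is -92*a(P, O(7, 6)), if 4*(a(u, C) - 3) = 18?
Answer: -690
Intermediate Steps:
P = -55/39 (P = 55*(-1/39) = -55/39 ≈ -1.4103)
a(u, C) = 15/2 (a(u, C) = 3 + (¼)*18 = 3 + 9/2 = 15/2)
-92*a(P, O(7, 6)) = -92*15/2 = -690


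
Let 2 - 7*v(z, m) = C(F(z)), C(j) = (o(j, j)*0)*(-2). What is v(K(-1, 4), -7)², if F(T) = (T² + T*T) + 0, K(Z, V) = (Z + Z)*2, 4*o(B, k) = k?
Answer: 4/49 ≈ 0.081633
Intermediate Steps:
o(B, k) = k/4
K(Z, V) = 4*Z (K(Z, V) = (2*Z)*2 = 4*Z)
F(T) = 2*T² (F(T) = (T² + T²) + 0 = 2*T² + 0 = 2*T²)
C(j) = 0 (C(j) = ((j/4)*0)*(-2) = 0*(-2) = 0)
v(z, m) = 2/7 (v(z, m) = 2/7 - ⅐*0 = 2/7 + 0 = 2/7)
v(K(-1, 4), -7)² = (2/7)² = 4/49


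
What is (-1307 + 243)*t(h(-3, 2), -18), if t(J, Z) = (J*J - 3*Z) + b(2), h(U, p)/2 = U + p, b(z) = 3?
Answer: -64904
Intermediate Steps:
h(U, p) = 2*U + 2*p (h(U, p) = 2*(U + p) = 2*U + 2*p)
t(J, Z) = 3 + J² - 3*Z (t(J, Z) = (J*J - 3*Z) + 3 = (J² - 3*Z) + 3 = 3 + J² - 3*Z)
(-1307 + 243)*t(h(-3, 2), -18) = (-1307 + 243)*(3 + (2*(-3) + 2*2)² - 3*(-18)) = -1064*(3 + (-6 + 4)² + 54) = -1064*(3 + (-2)² + 54) = -1064*(3 + 4 + 54) = -1064*61 = -64904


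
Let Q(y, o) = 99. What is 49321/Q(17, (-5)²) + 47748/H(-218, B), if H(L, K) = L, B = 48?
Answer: 3012463/10791 ≈ 279.16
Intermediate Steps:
49321/Q(17, (-5)²) + 47748/H(-218, B) = 49321/99 + 47748/(-218) = 49321*(1/99) + 47748*(-1/218) = 49321/99 - 23874/109 = 3012463/10791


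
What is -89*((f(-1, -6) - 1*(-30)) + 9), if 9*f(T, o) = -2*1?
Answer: -31061/9 ≈ -3451.2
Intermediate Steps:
f(T, o) = -2/9 (f(T, o) = (-2*1)/9 = (⅑)*(-2) = -2/9)
-89*((f(-1, -6) - 1*(-30)) + 9) = -89*((-2/9 - 1*(-30)) + 9) = -89*((-2/9 + 30) + 9) = -89*(268/9 + 9) = -89*349/9 = -31061/9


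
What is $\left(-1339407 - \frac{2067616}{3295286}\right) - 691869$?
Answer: $- \frac{3346818716276}{1647643} \approx -2.0313 \cdot 10^{6}$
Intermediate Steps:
$\left(-1339407 - \frac{2067616}{3295286}\right) - 691869 = \left(-1339407 - \frac{1033808}{1647643}\right) - 691869 = - \frac{2206865601509}{1647643} - 691869 = - \frac{3346818716276}{1647643}$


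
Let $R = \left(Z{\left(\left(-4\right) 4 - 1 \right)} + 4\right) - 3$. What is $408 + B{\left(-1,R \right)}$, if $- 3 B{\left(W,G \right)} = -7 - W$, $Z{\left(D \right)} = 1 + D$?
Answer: $410$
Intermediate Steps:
$R = -15$ ($R = \left(\left(1 - 17\right) + 4\right) - 3 = \left(-16 + 4\right) - 3 = -12 - 3 = -15$)
$B{\left(W,G \right)} = \frac{7}{3} + \frac{W}{3}$ ($B{\left(W,G \right)} = - \frac{-7 - W}{3} = \frac{7}{3} + \frac{W}{3}$)
$408 + B{\left(-1,R \right)} = 408 + \left(\frac{7}{3} + \frac{1}{3} \left(-1\right)\right) = 408 + \left(\frac{7}{3} - \frac{1}{3}\right) = 408 + 2 = 410$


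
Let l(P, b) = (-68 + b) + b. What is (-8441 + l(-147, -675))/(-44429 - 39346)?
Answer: 9859/83775 ≈ 0.11768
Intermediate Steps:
l(P, b) = -68 + 2*b
(-8441 + l(-147, -675))/(-44429 - 39346) = (-8441 + (-68 + 2*(-675)))/(-44429 - 39346) = (-8441 + (-68 - 1350))/(-83775) = (-8441 - 1418)*(-1/83775) = -9859*(-1/83775) = 9859/83775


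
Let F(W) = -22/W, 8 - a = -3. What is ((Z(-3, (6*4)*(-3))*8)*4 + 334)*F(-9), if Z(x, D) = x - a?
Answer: -836/3 ≈ -278.67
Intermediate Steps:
a = 11 (a = 8 - 1*(-3) = 8 + 3 = 11)
Z(x, D) = -11 + x (Z(x, D) = x - 1*11 = x - 11 = -11 + x)
((Z(-3, (6*4)*(-3))*8)*4 + 334)*F(-9) = (((-11 - 3)*8)*4 + 334)*(-22/(-9)) = (-14*8*4 + 334)*(-22*(-⅑)) = (-112*4 + 334)*(22/9) = (-448 + 334)*(22/9) = -114*22/9 = -836/3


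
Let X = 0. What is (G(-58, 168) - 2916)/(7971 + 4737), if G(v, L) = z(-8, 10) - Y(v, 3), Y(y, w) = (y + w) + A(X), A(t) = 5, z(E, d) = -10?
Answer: -719/3177 ≈ -0.22631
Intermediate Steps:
Y(y, w) = 5 + w + y (Y(y, w) = (y + w) + 5 = (w + y) + 5 = 5 + w + y)
G(v, L) = -18 - v (G(v, L) = -10 - (5 + 3 + v) = -10 - (8 + v) = -10 + (-8 - v) = -18 - v)
(G(-58, 168) - 2916)/(7971 + 4737) = ((-18 - 1*(-58)) - 2916)/(7971 + 4737) = ((-18 + 58) - 2916)/12708 = (40 - 2916)*(1/12708) = -2876*1/12708 = -719/3177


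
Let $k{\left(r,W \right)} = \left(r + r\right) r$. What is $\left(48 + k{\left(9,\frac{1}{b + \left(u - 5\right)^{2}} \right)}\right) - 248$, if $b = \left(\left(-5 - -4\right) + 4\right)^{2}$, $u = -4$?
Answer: $-38$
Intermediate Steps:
$b = 9$ ($b = \left(\left(-5 + 4\right) + 4\right)^{2} = \left(-1 + 4\right)^{2} = 3^{2} = 9$)
$k{\left(r,W \right)} = 2 r^{2}$ ($k{\left(r,W \right)} = 2 r r = 2 r^{2}$)
$\left(48 + k{\left(9,\frac{1}{b + \left(u - 5\right)^{2}} \right)}\right) - 248 = \left(48 + 2 \cdot 9^{2}\right) - 248 = \left(48 + 2 \cdot 81\right) - 248 = \left(48 + 162\right) - 248 = 210 - 248 = -38$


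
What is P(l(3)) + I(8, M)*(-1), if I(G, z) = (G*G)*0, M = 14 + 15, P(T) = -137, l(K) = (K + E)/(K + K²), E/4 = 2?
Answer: -137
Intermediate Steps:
E = 8 (E = 4*2 = 8)
l(K) = (8 + K)/(K + K²) (l(K) = (K + 8)/(K + K²) = (8 + K)/(K + K²))
M = 29
I(G, z) = 0 (I(G, z) = G²*0 = 0)
P(l(3)) + I(8, M)*(-1) = -137 + 0*(-1) = -137 + 0 = -137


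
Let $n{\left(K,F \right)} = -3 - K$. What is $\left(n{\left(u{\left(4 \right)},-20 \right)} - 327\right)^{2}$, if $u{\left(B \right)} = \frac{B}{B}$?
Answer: $109561$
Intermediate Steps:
$u{\left(B \right)} = 1$
$\left(n{\left(u{\left(4 \right)},-20 \right)} - 327\right)^{2} = \left(\left(-3 - 1\right) - 327\right)^{2} = \left(-4 - 327\right)^{2} = \left(-331\right)^{2} = 109561$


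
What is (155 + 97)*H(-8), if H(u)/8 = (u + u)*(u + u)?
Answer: 516096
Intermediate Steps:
H(u) = 32*u² (H(u) = 8*((u + u)*(u + u)) = 8*((2*u)*(2*u)) = 8*(4*u²) = 32*u²)
(155 + 97)*H(-8) = (155 + 97)*(32*(-8)²) = 252*(32*64) = 252*2048 = 516096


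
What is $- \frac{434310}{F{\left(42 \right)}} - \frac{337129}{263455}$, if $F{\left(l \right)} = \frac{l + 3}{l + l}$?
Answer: $- \frac{213586467089}{263455} \approx -8.1071 \cdot 10^{5}$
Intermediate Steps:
$F{\left(l \right)} = \frac{3 + l}{2 l}$
$- \frac{434310}{F{\left(42 \right)}} - \frac{337129}{263455} = - \frac{434310}{\frac{1}{2} \cdot \frac{1}{42} \left(3 + 42\right)} - \frac{337129}{263455} = - \frac{434310}{\frac{1}{2} \cdot \frac{1}{42} \cdot 45} - \frac{337129}{263455} = - \frac{434310}{\frac{15}{28}} - \frac{337129}{263455} = \left(-434310\right) \frac{28}{15} - \frac{337129}{263455} = -810712 - \frac{337129}{263455} = - \frac{213586467089}{263455}$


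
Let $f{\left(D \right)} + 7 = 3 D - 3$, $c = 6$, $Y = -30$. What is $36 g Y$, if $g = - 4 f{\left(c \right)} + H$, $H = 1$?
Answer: $33480$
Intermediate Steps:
$f{\left(D \right)} = -10 + 3 D$ ($f{\left(D \right)} = -7 + \left(3 D - 3\right) = -7 + \left(-3 + 3 D\right) = -10 + 3 D$)
$g = -31$ ($g = - 4 \left(-10 + 3 \cdot 6\right) + 1 = - 4 \left(-10 + 18\right) + 1 = \left(-4\right) 8 + 1 = -32 + 1 = -31$)
$36 g Y = 36 \left(-31\right) \left(-30\right) = \left(-1116\right) \left(-30\right) = 33480$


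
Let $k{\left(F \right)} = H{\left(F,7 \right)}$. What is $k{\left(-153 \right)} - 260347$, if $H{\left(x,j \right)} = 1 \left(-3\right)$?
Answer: $-260350$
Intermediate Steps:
$H{\left(x,j \right)} = -3$
$k{\left(F \right)} = -3$
$k{\left(-153 \right)} - 260347 = -3 - 260347 = -260350$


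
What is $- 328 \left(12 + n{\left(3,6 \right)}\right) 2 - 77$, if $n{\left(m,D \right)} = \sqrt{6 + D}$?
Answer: $-7949 - 1312 \sqrt{3} \approx -10221.0$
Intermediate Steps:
$- 328 \left(12 + n{\left(3,6 \right)}\right) 2 - 77 = - 328 \left(12 + \sqrt{6 + 6}\right) 2 - 77 = - 328 \left(12 + \sqrt{12}\right) 2 - 77 = - 328 \left(12 + 2 \sqrt{3}\right) 2 - 77 = - 328 \left(24 + 4 \sqrt{3}\right) - 77 = \left(-7872 - 1312 \sqrt{3}\right) - 77 = -7949 - 1312 \sqrt{3}$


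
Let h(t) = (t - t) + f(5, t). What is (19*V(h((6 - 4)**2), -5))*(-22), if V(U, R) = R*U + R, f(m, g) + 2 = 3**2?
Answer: 16720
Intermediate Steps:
f(m, g) = 7 (f(m, g) = -2 + 3**2 = -2 + 9 = 7)
h(t) = 7 (h(t) = (t - t) + 7 = 0 + 7 = 7)
V(U, R) = R + R*U
(19*V(h((6 - 4)**2), -5))*(-22) = (19*(-5*(1 + 7)))*(-22) = (19*(-5*8))*(-22) = (19*(-40))*(-22) = -760*(-22) = 16720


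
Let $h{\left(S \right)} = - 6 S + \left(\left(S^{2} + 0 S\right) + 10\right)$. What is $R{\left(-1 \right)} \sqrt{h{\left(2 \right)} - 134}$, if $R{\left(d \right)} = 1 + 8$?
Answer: $18 i \sqrt{33} \approx 103.4 i$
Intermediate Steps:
$R{\left(d \right)} = 9$
$h{\left(S \right)} = 10 + S^{2} - 6 S$ ($h{\left(S \right)} = - 6 S + \left(\left(S^{2} + 0\right) + 10\right) = - 6 S + \left(S^{2} + 10\right) = - 6 S + \left(10 + S^{2}\right) = 10 + S^{2} - 6 S$)
$R{\left(-1 \right)} \sqrt{h{\left(2 \right)} - 134} = 9 \sqrt{\left(10 + 2^{2} - 12\right) - 134} = 9 \sqrt{\left(10 + 4 - 12\right) - 134} = 9 \sqrt{2 - 134} = 9 \sqrt{-132} = 9 \cdot 2 i \sqrt{33} = 18 i \sqrt{33}$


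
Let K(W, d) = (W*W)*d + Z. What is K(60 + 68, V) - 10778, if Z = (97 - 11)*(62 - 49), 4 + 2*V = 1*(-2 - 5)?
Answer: -99772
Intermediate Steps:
V = -11/2 (V = -2 + (1*(-2 - 5))/2 = -2 + (1*(-7))/2 = -2 + (½)*(-7) = -2 - 7/2 = -11/2 ≈ -5.5000)
Z = 1118 (Z = 86*13 = 1118)
K(W, d) = 1118 + d*W² (K(W, d) = (W*W)*d + 1118 = W²*d + 1118 = d*W² + 1118 = 1118 + d*W²)
K(60 + 68, V) - 10778 = (1118 - 11*(60 + 68)²/2) - 10778 = (1118 - 11/2*128²) - 10778 = (1118 - 11/2*16384) - 10778 = (1118 - 90112) - 10778 = -88994 - 10778 = -99772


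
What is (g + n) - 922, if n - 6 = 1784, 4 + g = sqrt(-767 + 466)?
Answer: 864 + I*sqrt(301) ≈ 864.0 + 17.349*I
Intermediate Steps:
g = -4 + I*sqrt(301) (g = -4 + sqrt(-767 + 466) = -4 + sqrt(-301) = -4 + I*sqrt(301) ≈ -4.0 + 17.349*I)
n = 1790 (n = 6 + 1784 = 1790)
(g + n) - 922 = ((-4 + I*sqrt(301)) + 1790) - 922 = (1786 + I*sqrt(301)) - 922 = 864 + I*sqrt(301)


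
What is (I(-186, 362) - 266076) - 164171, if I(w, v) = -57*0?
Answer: -430247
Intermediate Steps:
I(w, v) = 0
(I(-186, 362) - 266076) - 164171 = (0 - 266076) - 164171 = -266076 - 164171 = -430247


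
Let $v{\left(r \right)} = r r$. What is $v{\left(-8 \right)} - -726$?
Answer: $790$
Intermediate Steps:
$v{\left(r \right)} = r^{2}$
$v{\left(-8 \right)} - -726 = \left(-8\right)^{2} - -726 = 64 + 726 = 790$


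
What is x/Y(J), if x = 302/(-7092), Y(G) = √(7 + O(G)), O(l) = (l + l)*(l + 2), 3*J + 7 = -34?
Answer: -151*√2933/3466806 ≈ -0.0023589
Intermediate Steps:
J = -41/3 (J = -7/3 + (⅓)*(-34) = -7/3 - 34/3 = -41/3 ≈ -13.667)
O(l) = 2*l*(2 + l) (O(l) = (2*l)*(2 + l) = 2*l*(2 + l))
Y(G) = √(7 + 2*G*(2 + G))
x = -151/3546 (x = 302*(-1/7092) = -151/3546 ≈ -0.042583)
x/Y(J) = -151/(3546*√(7 + 2*(-41/3)*(2 - 41/3))) = -151/(3546*√(7 + 2*(-41/3)*(-35/3))) = -151/(3546*√(7 + 2870/9)) = -151*3*√2933/2933/3546 = -151*√2933/3466806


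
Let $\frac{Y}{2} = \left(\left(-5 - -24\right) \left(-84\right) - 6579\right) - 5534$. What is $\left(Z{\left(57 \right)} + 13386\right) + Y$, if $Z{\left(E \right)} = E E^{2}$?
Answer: $171161$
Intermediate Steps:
$Z{\left(E \right)} = E^{3}$
$Y = -27418$ ($Y = 2 \left(\left(\left(-5 - -24\right) \left(-84\right) - 6579\right) - 5534\right) = 2 \left(\left(\left(-5 + 24\right) \left(-84\right) - 6579\right) - 5534\right) = 2 \left(\left(19 \left(-84\right) - 6579\right) - 5534\right) = 2 \left(\left(-1596 - 6579\right) - 5534\right) = 2 \left(-8175 - 5534\right) = 2 \left(-13709\right) = -27418$)
$\left(Z{\left(57 \right)} + 13386\right) + Y = \left(57^{3} + 13386\right) - 27418 = \left(185193 + 13386\right) - 27418 = 198579 - 27418 = 171161$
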